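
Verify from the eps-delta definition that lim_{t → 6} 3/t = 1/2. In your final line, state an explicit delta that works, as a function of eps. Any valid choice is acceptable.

delta = min(3, 6eps)

Fix eps > 0. We seek delta > 0 such that 0 < |t − 6| < delta implies |3/t − (1/2)| < eps.
|3/t − (1/2)| = 3·|6 − t|/(6·|t|) = 3|t − 6|/(6|t|).
Restrict delta ≤ 3. Then |t − 6| < 3 gives |t| > 3, so 6|t| > 18.
Then |3/t − (1/2)| < 3|t − 6|/18, which is < eps when |t − 6| < 6eps.
Take delta = min(3, 6eps). Then 0 < |t − 6| < delta gives both |t − 6| < 3 and |t − 6| < 6eps, so |3/t − (1/2)| < eps.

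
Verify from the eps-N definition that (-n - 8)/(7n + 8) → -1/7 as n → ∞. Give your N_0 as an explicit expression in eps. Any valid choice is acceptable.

Let eps > 0. For n ≥ 1, |(-n - 8)/(7n + 8) + 1/7| = |-48|/(7(7n + 8)) = 48/(7(7n + 8)).
Since 7n + 8 ≥ 7n for n ≥ 1, this is ≤ 48/(7·7n) = (48/49)/n.
So |(-n - 8)/(7n + 8) + 1/7| < eps whenever n > (48/49)/eps.
Take N_0 = (48/49)/eps. If n > N_0 then |(-n - 8)/(7n + 8) + 1/7| ≤ (48/49)/n < eps.

N_0 = (48/49)/eps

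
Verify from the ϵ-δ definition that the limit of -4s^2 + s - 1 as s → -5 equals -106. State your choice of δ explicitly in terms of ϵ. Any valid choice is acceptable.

Fix ϵ > 0. We want δ > 0 such that 0 < |s + 5| < δ implies |(-4s^2 + s - 1) + 106| < ϵ.
(-4s^2 + s - 1) + 106 = -4s^2 + s + 105 = (s + 5)(-4s + 21).
So |(-4s^2 + s - 1) + 106| = |s + 5|·|-4s + 21|.
Assume first that |s + 5| < 2, so |s| < 7. Then |-4s + 21| ≤ 4·7 + 21 = 49.
Hence |(-4s^2 + s - 1) + 106| ≤ 49|s + 5| < ϵ provided |s + 5| < ϵ/49.
Choosing δ = min(2, ϵ/49) ensures both conditions, hence |(-4s^2 + s - 1) + 106| < ϵ.

δ = min(2, ϵ/49)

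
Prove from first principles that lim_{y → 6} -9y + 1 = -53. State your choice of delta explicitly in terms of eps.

delta = eps/9

Let eps > 0 be given. We need delta > 0 so that 0 < |y − 6| < delta implies |(-9y + 1) + 53| < eps.
Since (-9y + 1) + 53 = -9(y − 6), we have |(-9y + 1) + 53| = 9|y − 6|.
So 9|y − 6| < eps exactly when |y − 6| < eps/9.
Choosing delta = eps/9 gives |(-9y + 1) + 53| = 9|y − 6| < eps whenever |y − 6| < delta.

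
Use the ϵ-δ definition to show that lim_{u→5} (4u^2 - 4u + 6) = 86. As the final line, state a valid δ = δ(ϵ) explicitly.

Suppose ϵ > 0. We want δ > 0 such that 0 < |u − 5| < δ implies |(4u^2 - 4u + 6) − 86| < ϵ.
(4u^2 - 4u + 6) − 86 = 4u^2 - 4u - 80 = (u − 5)(4u + 16).
So |(4u^2 - 4u + 6) − 86| = |u − 5|·|4u + 16|.
Assume first that |u − 5| < 1, so |u| < 6. Then |4u + 16| ≤ 4·6 + 16 = 40.
Hence |(4u^2 - 4u + 6) − 86| ≤ 40|u − 5| < ϵ provided |u − 5| < ϵ/40.
Take δ = min(1, ϵ/40). Then 0 < |u − 5| < δ gives both |u − 5| < 1 and |u − 5| < ϵ/40, so |(4u^2 - 4u + 6) − 86| < ϵ.

δ = min(1, ϵ/40)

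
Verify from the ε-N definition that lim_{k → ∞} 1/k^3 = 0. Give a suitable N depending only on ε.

N = (1/ε)^{1/3}

Let ε > 0 be given. For k ≥ 1, |1/k^3 − 0| = 1/k^3.
1/k^3 < ε ⇔ k^3 > 1/ε ⇔ k > (1/ε)^{1/3}.
Take N = (1/ε)^{1/3}. Then k > N implies 1/k^3 < ε.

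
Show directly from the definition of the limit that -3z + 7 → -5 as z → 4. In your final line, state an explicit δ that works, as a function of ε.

Let ε > 0 be given. We need δ > 0 so that 0 < |z − 4| < δ implies |(-3z + 7) + 5| < ε.
|(-3z + 7) + 5| = |-3z + 12| = 3|z − 4|.
So 3|z − 4| < ε exactly when |z − 4| < ε/3.
Choosing δ = ε/3 gives |(-3z + 7) + 5| = 3|z − 4| < ε whenever |z − 4| < δ.

δ = ε/3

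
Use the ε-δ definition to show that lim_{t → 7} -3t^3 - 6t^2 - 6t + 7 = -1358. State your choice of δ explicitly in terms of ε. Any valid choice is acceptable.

Suppose ε > 0. We want δ > 0 such that 0 < |t − 7| < δ implies |(-3t^3 - 6t^2 - 6t + 7) + 1358| < ε.
(-3t^3 - 6t^2 - 6t + 7) + 1358 = -3t^3 - 6t^2 - 6t + 1365 = (t − 7)(-3t^2 - 27t - 195).
So |(-3t^3 - 6t^2 - 6t + 7) + 1358| = |t − 7|·|-3t^2 - 27t - 195|.
Assume first that |t − 7| < 1, so |t| < 8. Then |-3t^2 - 27t - 195| ≤ 3·8^2 + 27·8 + 195 = 603.
Hence |(-3t^3 - 6t^2 - 6t + 7) + 1358| ≤ 603|t − 7| < ε provided |t − 7| < ε/603.
Choosing δ = min(1, ε/603) ensures both conditions, hence |(-3t^3 - 6t^2 - 6t + 7) + 1358| < ε.

δ = min(1, ε/603)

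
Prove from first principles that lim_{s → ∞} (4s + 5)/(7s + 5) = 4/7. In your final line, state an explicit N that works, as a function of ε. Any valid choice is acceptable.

Suppose ε > 0. We seek N > 0 such that s > N implies |(4s + 5)/(7s + 5) − (4/7)| < ε.
(4s + 5)/(7s + 5) − (4/7) = (7(4s + 5) − 4(7s + 5)) / (7(7s + 5)) = 15/(7(7s + 5)).
For s > 0 we have 7s + 5 > 7s, so |(4s + 5)/(7s + 5) − (4/7)| = 15/(7(7s + 5)) < 15/(7·7s) = (15/49)/s.
Thus |(4s + 5)/(7s + 5) − (4/7)| < ε whenever s > (15/49)/ε.
Take N = (15/49)/ε. If s > N then |(4s + 5)/(7s + 5) − (4/7)| < (15/49)/s < ε.

N = (15/49)/ε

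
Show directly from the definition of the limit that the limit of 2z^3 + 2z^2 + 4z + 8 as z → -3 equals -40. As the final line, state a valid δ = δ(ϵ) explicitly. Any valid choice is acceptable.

Let ϵ > 0. We want δ > 0 such that 0 < |z + 3| < δ implies |(2z^3 + 2z^2 + 4z + 8) + 40| < ϵ.
(2z^3 + 2z^2 + 4z + 8) + 40 = 2z^3 + 2z^2 + 4z + 48 = (z + 3)(2z^2 - 4z + 16).
So |(2z^3 + 2z^2 + 4z + 8) + 40| = |z + 3|·|2z^2 - 4z + 16|.
Require δ ≤ 2. Then |z + 3| < 2 gives |z| < 5, and by the triangle inequality |2z^2 - 4z + 16| ≤ 2·5^2 + 4·5 + 16 = 86.
Hence |(2z^3 + 2z^2 + 4z + 8) + 40| ≤ 86|z + 3| < ϵ provided |z + 3| < ϵ/86.
Choosing δ = min(2, ϵ/86) ensures both conditions, hence |(2z^3 + 2z^2 + 4z + 8) + 40| < ϵ.

δ = min(2, ϵ/86)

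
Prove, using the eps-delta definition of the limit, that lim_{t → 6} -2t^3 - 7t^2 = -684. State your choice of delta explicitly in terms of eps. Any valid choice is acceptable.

Suppose eps > 0. We want delta > 0 such that 0 < |t − 6| < delta implies |(-2t^3 - 7t^2) + 684| < eps.
(-2t^3 - 7t^2) + 684 = -2t^3 - 7t^2 + 684 = (t − 6)(-2t^2 - 19t - 114).
So |(-2t^3 - 7t^2) + 684| = |t − 6|·|-2t^2 - 19t - 114|.
Assume first that |t − 6| < 1, so |t| < 7. Then |-2t^2 - 19t - 114| ≤ 2·7^2 + 19·7 + 114 = 345.
Hence |(-2t^3 - 7t^2) + 684| ≤ 345|t − 6| < eps provided |t − 6| < eps/345.
Take delta = min(1, eps/345). Then 0 < |t − 6| < delta gives both |t − 6| < 1 and |t − 6| < eps/345, so |(-2t^3 - 7t^2) + 684| < eps.

delta = min(1, eps/345)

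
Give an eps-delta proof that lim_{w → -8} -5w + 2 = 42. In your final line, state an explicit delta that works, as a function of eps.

delta = eps/5

Fix eps > 0. We need delta > 0 so that 0 < |w + 8| < delta implies |(-5w + 2) − 42| < eps.
|(-5w + 2) − 42| = |-5w - 40| = 5|w + 8|.
Thus it suffices that |w + 8| < eps/5.
Take delta = eps/5. If 0 < |w + 8| < delta then |(-5w + 2) − 42| = 5|w + 8| < 5·(eps/5) = eps.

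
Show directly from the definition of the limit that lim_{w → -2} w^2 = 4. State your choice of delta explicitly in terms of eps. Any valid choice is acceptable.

Fix eps > 0. We seek delta > 0 with 0 < |w + 2| < delta ⇒ |w^2 − 4| < eps.
Factor: w^2 − 4 = (w + 2)(w - 2), so |w^2 − 4| = |w + 2|·|w - 2|.
Restrict delta ≤ 1. Then |w + 2| < 1 gives |w| < 3, so by the triangle inequality |w - 2| ≤ 3 + 2 = 5.
Hence |w^2 − 4| ≤ 5|w + 2|, which is < eps once |w + 2| < eps/5.
Take delta = min(1, eps/5). If 0 < |w + 2| < delta then both bounds hold and |w^2 − 4| ≤ 5|w + 2| < 5·(eps/5) = eps.

delta = min(1, eps/5)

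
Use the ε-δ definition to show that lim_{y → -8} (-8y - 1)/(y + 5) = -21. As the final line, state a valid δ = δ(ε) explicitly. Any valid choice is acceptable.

Suppose ε > 0. We want δ > 0 with 0 < |y + 8| < δ ⇒ |(-8y - 1)/(y + 5) + 21| < ε.
Combining over a common denominator, (-8y - 1)/(y + 5) + 21 = [(-8y - 1)·(-3) − 63·(y + 5)] / [(-3)·(y + 5)] = -39(y + 8) / ((-3)(y + 5)).
So |(-8y - 1)/(y + 5) + 21| = 39|y + 8| / (3·|y + 5|).
Restrict δ ≤ 3/2. Then |y + 8| < 3/2 gives |y + 5| = |(y + 8) + (-3)| ≥ 3 − 3/2 = 3/2.
Hence |(-8y - 1)/(y + 5) + 21| < 39|y + 8|/(3·(3/2)) = (26/3)|y + 8|, which is < ε once |y + 8| < (3/26)ε.
Take δ = min(3/2, (3/26)ε). Then 0 < |y + 8| < δ forces both bounds, so |(-8y - 1)/(y + 5) + 21| < ε.

δ = min(3/2, (3/26)ε)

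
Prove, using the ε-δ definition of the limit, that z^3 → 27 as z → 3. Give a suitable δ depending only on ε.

Suppose ε > 0. We seek δ > 0 with 0 < |z − 3| < δ ⇒ |z^3 − 27| < ε.
Factor: z^3 − 27 = (z − 3)(z^2 + 3z + 9), so |z^3 − 27| = |z − 3|·|z^2 + 3z + 9|.
Impose δ ≤ 2 so that |z| < 5; then |z^2 + 3z + 9| ≤ 49.
Hence |z^3 − 27| ≤ 49|z − 3|, which is < ε once |z − 3| < ε/49.
Take δ = min(2, ε/49). If 0 < |z − 3| < δ then both bounds hold and |z^3 − 27| ≤ 49|z − 3| < 49·(ε/49) = ε.

δ = min(2, ε/49)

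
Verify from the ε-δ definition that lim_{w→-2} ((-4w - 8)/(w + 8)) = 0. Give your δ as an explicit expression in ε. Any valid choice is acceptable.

Let ε > 0. We want δ > 0 with 0 < |w + 2| < δ ⇒ |(-4w - 8)/(w + 8) − 0| < ε.
Combining over a common denominator, (-4w - 8)/(w + 8) − 0 = [(-4w - 8)·6 − 0·(w + 8)] / [6·(w + 8)] = -24(w + 2) / (6(w + 8)).
So |(-4w - 8)/(w + 8) − 0| = 24|w + 2| / (6·|w + 8|).
Restrict δ ≤ 3. Then |w + 2| < 3 gives |w + 8| = |(w + 2) + 6| ≥ 6 − 3 = 3.
Hence |(-4w - 8)/(w + 8) − 0| < 24|w + 2|/(6·3) = (4/3)|w + 2|, which is < ε once |w + 2| < (3/4)ε.
Take δ = min(3, (3/4)ε). Then 0 < |w + 2| < δ forces both bounds, so |(-4w - 8)/(w + 8) − 0| < ε.

δ = min(3, (3/4)ε)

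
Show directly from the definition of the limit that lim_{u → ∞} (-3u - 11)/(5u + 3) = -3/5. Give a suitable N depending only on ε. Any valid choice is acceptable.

Let ε > 0 be given. We seek N > 0 such that u > N implies |(-3u - 11)/(5u + 3) + 3/5| < ε.
(-3u - 11)/(5u + 3) + 3/5 = (5(-3u - 11) − (-3)(5u + 3)) / (5(5u + 3)) = -46/(5(5u + 3)).
For u > 0 we have 5u + 3 > 5u, so |(-3u - 11)/(5u + 3) + 3/5| = 46/(5(5u + 3)) < 46/(5·5u) = (46/25)/u.
Thus |(-3u - 11)/(5u + 3) + 3/5| < ε whenever u > (46/25)/ε.
Take N = (46/25)/ε. If u > N then |(-3u - 11)/(5u + 3) + 3/5| < (46/25)/u < ε.

N = (46/25)/ε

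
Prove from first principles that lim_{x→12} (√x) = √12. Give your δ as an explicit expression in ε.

Let ε > 0. We want δ > 0 such that 0 < |x − 12| < δ implies |√x − √12| < ε.
Rationalise: √x − √12 = (x − 12)/(√x + √12), so |√x − √12| = |x − 12|/(√x + √12).
Restrict δ ≤ 12 so that |x − 12| < 12 forces x > 0, and then √x + √12 > √12.
Hence |√x − √12| < |x − 12|/√12, which is < ε once |x − 12| < √12·ε.
Take δ = min(12, √12·ε). If 0 < |x − 12| < δ then x > 0 and |√x − √12| < |x − 12|/√12 < ε.

δ = min(12, √12·ε)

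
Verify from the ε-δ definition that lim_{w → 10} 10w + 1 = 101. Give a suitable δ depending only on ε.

Let ε > 0. We need δ > 0 so that 0 < |w − 10| < δ implies |(10w + 1) − 101| < ε.
|(10w + 1) − 101| = |10w - 100| = 10|w − 10|.
So 10|w − 10| < ε exactly when |w − 10| < ε/10.
Take δ = ε/10. If 0 < |w − 10| < δ then |(10w + 1) − 101| = 10|w − 10| < 10·(ε/10) = ε.

δ = ε/10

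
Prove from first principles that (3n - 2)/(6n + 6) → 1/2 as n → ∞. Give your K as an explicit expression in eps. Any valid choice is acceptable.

Suppose eps > 0. For n ≥ 1, |(3n - 2)/(6n + 6) − (1/2)| = |-30|/(6(6n + 6)) = 30/(6(6n + 6)).
Since 6n + 6 ≥ 6n for n ≥ 1, this is ≤ 30/(6·6n) = (5/6)/n.
So |(3n - 2)/(6n + 6) − (1/2)| < eps whenever n > (5/6)/eps.
Take K = (5/6)/eps. If n > K then |(3n - 2)/(6n + 6) − (1/2)| ≤ (5/6)/n < eps.

K = (5/6)/eps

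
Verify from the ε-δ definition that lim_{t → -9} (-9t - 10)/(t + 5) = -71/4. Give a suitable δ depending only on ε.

Fix ε > 0. We want δ > 0 with 0 < |t + 9| < δ ⇒ |(-9t - 10)/(t + 5) + 71/4| < ε.
Combining over a common denominator, (-9t - 10)/(t + 5) + 71/4 = [(-9t - 10)·(-4) − 71·(t + 5)] / [(-4)·(t + 5)] = -35(t + 9) / ((-4)(t + 5)).
So |(-9t - 10)/(t + 5) + 71/4| = 35|t + 9| / (4·|t + 5|).
Restrict δ ≤ 2. Then |t + 9| < 2 gives |t + 5| = |(t + 9) + (-4)| ≥ 4 − 2 = 2.
Hence |(-9t - 10)/(t + 5) + 71/4| < 35|t + 9|/(4·2) = (35/8)|t + 9|, which is < ε once |t + 9| < (8/35)ε.
Take δ = min(2, (8/35)ε). Then 0 < |t + 9| < δ forces both bounds, so |(-9t - 10)/(t + 5) + 71/4| < ε.

δ = min(2, (8/35)ε)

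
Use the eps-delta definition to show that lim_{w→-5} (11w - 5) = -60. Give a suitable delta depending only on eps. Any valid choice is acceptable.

Let eps > 0. We need delta > 0 so that 0 < |w + 5| < delta implies |(11w - 5) + 60| < eps.
Since (11w - 5) + 60 = 11(w + 5), we have |(11w - 5) + 60| = 11|w + 5|.
Thus it suffices that |w + 5| < eps/11.
Choosing delta = eps/11 gives |(11w - 5) + 60| = 11|w + 5| < eps whenever |w + 5| < delta.

delta = eps/11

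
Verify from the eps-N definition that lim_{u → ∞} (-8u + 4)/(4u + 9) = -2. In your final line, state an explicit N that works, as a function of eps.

N = (11/2)/eps

Let eps > 0. We seek N > 0 such that u > N implies |(-8u + 4)/(4u + 9) + 2| < eps.
(-8u + 4)/(4u + 9) + 2 = (4(-8u + 4) − (-8)(4u + 9)) / (4(4u + 9)) = 88/(4(4u + 9)).
For u > 0 we have 4u + 9 > 4u, so |(-8u + 4)/(4u + 9) + 2| = 88/(4(4u + 9)) < 88/(4·4u) = (11/2)/u.
Thus |(-8u + 4)/(4u + 9) + 2| < eps whenever u > (11/2)/eps.
Take N = (11/2)/eps. If u > N then |(-8u + 4)/(4u + 9) + 2| < (11/2)/u < eps.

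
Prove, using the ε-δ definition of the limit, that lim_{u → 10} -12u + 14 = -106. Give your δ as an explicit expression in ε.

δ = ε/12

Let ε > 0 be given. We need δ > 0 so that 0 < |u − 10| < δ implies |(-12u + 14) + 106| < ε.
|(-12u + 14) + 106| = |-12u + 120| = 12|u − 10|.
So 12|u − 10| < ε exactly when |u − 10| < ε/12.
Choosing δ = ε/12 gives |(-12u + 14) + 106| = 12|u − 10| < ε whenever |u − 10| < δ.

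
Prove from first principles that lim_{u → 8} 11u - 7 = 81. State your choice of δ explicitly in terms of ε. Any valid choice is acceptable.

δ = ε/11

Let ε > 0 be given. We need δ > 0 so that 0 < |u − 8| < δ implies |(11u - 7) − 81| < ε.
|(11u - 7) − 81| = |11u - 88| = 11|u − 8|.
So 11|u − 8| < ε exactly when |u − 8| < ε/11.
Choosing δ = ε/11 gives |(11u - 7) − 81| = 11|u − 8| < ε whenever |u − 8| < δ.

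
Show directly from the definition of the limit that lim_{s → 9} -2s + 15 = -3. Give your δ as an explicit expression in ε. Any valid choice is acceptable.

δ = ε/2

Suppose ε > 0. We need δ > 0 so that 0 < |s − 9| < δ implies |(-2s + 15) + 3| < ε.
Since (-2s + 15) + 3 = -2(s − 9), we have |(-2s + 15) + 3| = 2|s − 9|.
Thus it suffices that |s − 9| < ε/2.
Take δ = ε/2. If 0 < |s − 9| < δ then |(-2s + 15) + 3| = 2|s − 9| < 2·(ε/2) = ε.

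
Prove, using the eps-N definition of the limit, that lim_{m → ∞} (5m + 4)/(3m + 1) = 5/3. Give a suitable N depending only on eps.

Suppose eps > 0. For m ≥ 1, |(5m + 4)/(3m + 1) − (5/3)| = |7|/(3(3m + 1)) = 7/(3(3m + 1)).
Since 3m + 1 ≥ 3m for m ≥ 1, this is ≤ 7/(3·3m) = (7/9)/m.
So |(5m + 4)/(3m + 1) − (5/3)| < eps whenever m > (7/9)/eps.
Take N = (7/9)/eps. If m > N then |(5m + 4)/(3m + 1) − (5/3)| ≤ (7/9)/m < eps.

N = (7/9)/eps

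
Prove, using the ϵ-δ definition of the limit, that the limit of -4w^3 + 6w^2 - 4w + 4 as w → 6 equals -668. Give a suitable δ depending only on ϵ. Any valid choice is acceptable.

δ = min(2, ϵ/512)

Fix ϵ > 0. We want δ > 0 such that 0 < |w − 6| < δ implies |(-4w^3 + 6w^2 - 4w + 4) + 668| < ϵ.
(-4w^3 + 6w^2 - 4w + 4) + 668 = -4w^3 + 6w^2 - 4w + 672 = (w − 6)(-4w^2 - 18w - 112).
So |(-4w^3 + 6w^2 - 4w + 4) + 668| = |w − 6|·|-4w^2 - 18w - 112|.
Assume first that |w − 6| < 2, so |w| < 8. Then |-4w^2 - 18w - 112| ≤ 4·8^2 + 18·8 + 112 = 512.
Hence |(-4w^3 + 6w^2 - 4w + 4) + 668| ≤ 512|w − 6| < ϵ provided |w − 6| < ϵ/512.
Take δ = min(2, ϵ/512). Then 0 < |w − 6| < δ gives both |w − 6| < 2 and |w − 6| < ϵ/512, so |(-4w^3 + 6w^2 - 4w + 4) + 668| < ϵ.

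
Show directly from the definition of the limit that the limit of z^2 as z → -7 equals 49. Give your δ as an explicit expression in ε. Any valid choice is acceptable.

δ = min(1, ε/15)

Fix ε > 0. We seek δ > 0 with 0 < |z + 7| < δ ⇒ |z^2 − 49| < ε.
Factor: z^2 − 49 = (z + 7)(z - 7), so |z^2 − 49| = |z + 7|·|z - 7|.
Restrict δ ≤ 1. Then |z + 7| < 1 gives |z| < 8, so by the triangle inequality |z - 7| ≤ 8 + 7 = 15.
Hence |z^2 − 49| ≤ 15|z + 7|, which is < ε once |z + 7| < ε/15.
Take δ = min(1, ε/15). If 0 < |z + 7| < δ then both bounds hold and |z^2 − 49| ≤ 15|z + 7| < 15·(ε/15) = ε.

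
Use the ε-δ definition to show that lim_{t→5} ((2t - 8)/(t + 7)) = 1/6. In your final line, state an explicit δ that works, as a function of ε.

Let ε > 0 be given. We want δ > 0 with 0 < |t − 5| < δ ⇒ |(2t - 8)/(t + 7) − (1/6)| < ε.
Combining over a common denominator, (2t - 8)/(t + 7) − (1/6) = [(2t - 8)·12 − 2·(t + 7)] / [12·(t + 7)] = 22(t − 5) / (12(t + 7)).
So |(2t - 8)/(t + 7) − (1/6)| = 22|t − 5| / (12·|t + 7|).
Require δ ≤ 6, so |t + 7| ≥ |12| − |t − 5| > 12 − 6 = 6.
Hence |(2t - 8)/(t + 7) − (1/6)| < 22|t − 5|/(12·6) = (11/36)|t − 5|, which is < ε once |t − 5| < (36/11)ε.
Take δ = min(6, (36/11)ε). Then 0 < |t − 5| < δ forces both bounds, so |(2t - 8)/(t + 7) − (1/6)| < ε.

δ = min(6, (36/11)ε)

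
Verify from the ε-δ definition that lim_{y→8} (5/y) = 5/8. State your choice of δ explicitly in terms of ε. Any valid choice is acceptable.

δ = min(4, (32/5)ε)

Fix ε > 0. We seek δ > 0 such that 0 < |y − 8| < δ implies |5/y − (5/8)| < ε.
|5/y − (5/8)| = 5·|8 − y|/(8·|y|) = 5|y − 8|/(8|y|).
Restrict δ ≤ 4. Then |y − 8| < 4 gives |y| > 4, so 8|y| > 32.
Then |5/y − (5/8)| < 5|y − 8|/32, which is < ε when |y − 8| < (32/5)ε.
Take δ = min(4, (32/5)ε). Then 0 < |y − 8| < δ gives both |y − 8| < 4 and |y − 8| < (32/5)ε, so |5/y − (5/8)| < ε.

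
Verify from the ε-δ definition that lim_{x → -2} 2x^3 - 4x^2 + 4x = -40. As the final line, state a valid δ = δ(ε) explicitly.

Let ε > 0. We want δ > 0 such that 0 < |x + 2| < δ implies |(2x^3 - 4x^2 + 4x) + 40| < ε.
(2x^3 - 4x^2 + 4x) + 40 = 2x^3 - 4x^2 + 4x + 40 = (x + 2)(2x^2 - 8x + 20).
So |(2x^3 - 4x^2 + 4x) + 40| = |x + 2|·|2x^2 - 8x + 20|.
Assume first that |x + 2| < 2, so |x| < 4. Then |2x^2 - 8x + 20| ≤ 2·4^2 + 8·4 + 20 = 84.
Hence |(2x^3 - 4x^2 + 4x) + 40| ≤ 84|x + 2| < ε provided |x + 2| < ε/84.
Choosing δ = min(2, ε/84) ensures both conditions, hence |(2x^3 - 4x^2 + 4x) + 40| < ε.

δ = min(2, ε/84)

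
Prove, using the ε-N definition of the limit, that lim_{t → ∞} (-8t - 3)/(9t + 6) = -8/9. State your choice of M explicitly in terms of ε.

Let ε > 0 be given. We seek M > 0 such that t > M implies |(-8t - 3)/(9t + 6) + 8/9| < ε.
(-8t - 3)/(9t + 6) + 8/9 = (9(-8t - 3) − (-8)(9t + 6)) / (9(9t + 6)) = 21/(9(9t + 6)).
For t > 0 we have 9t + 6 > 9t, so |(-8t - 3)/(9t + 6) + 8/9| = 21/(9(9t + 6)) < 21/(9·9t) = (7/27)/t.
Thus |(-8t - 3)/(9t + 6) + 8/9| < ε whenever t > (7/27)/ε.
Take M = (7/27)/ε. If t > M then |(-8t - 3)/(9t + 6) + 8/9| < (7/27)/t < ε.

M = (7/27)/ε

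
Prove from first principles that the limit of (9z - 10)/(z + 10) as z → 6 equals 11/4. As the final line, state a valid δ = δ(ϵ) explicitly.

δ = min(8, (32/25)ϵ)

Fix ϵ > 0. We want δ > 0 with 0 < |z − 6| < δ ⇒ |(9z - 10)/(z + 10) − (11/4)| < ϵ.
Combining over a common denominator, (9z - 10)/(z + 10) − (11/4) = [(9z - 10)·16 − 44·(z + 10)] / [16·(z + 10)] = 100(z − 6) / (16(z + 10)).
So |(9z - 10)/(z + 10) − (11/4)| = 100|z − 6| / (16·|z + 10|).
Require δ ≤ 8, so |z + 10| ≥ |16| − |z − 6| > 16 − 8 = 8.
Hence |(9z - 10)/(z + 10) − (11/4)| < 100|z − 6|/(16·8) = (25/32)|z − 6|, which is < ϵ once |z − 6| < (32/25)ϵ.
Take δ = min(8, (32/25)ϵ). Then 0 < |z − 6| < δ forces both bounds, so |(9z - 10)/(z + 10) − (11/4)| < ϵ.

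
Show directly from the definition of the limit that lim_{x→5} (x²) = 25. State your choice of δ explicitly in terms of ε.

δ = min(1, ε/11)

Suppose ε > 0. We seek δ > 0 with 0 < |x − 5| < δ ⇒ |x² − 25| < ε.
Factor: x² − 25 = (x − 5)(x + 5), so |x² − 25| = |x − 5|·|x + 5|.
Restrict δ ≤ 1. Then |x − 5| < 1 gives |x| < 6, so by the triangle inequality |x + 5| ≤ 6 + 5 = 11.
Hence |x² − 25| ≤ 11|x − 5|, which is < ε once |x − 5| < ε/11.
Take δ = min(1, ε/11). If 0 < |x − 5| < δ then both bounds hold and |x² − 25| ≤ 11|x − 5| < 11·(ε/11) = ε.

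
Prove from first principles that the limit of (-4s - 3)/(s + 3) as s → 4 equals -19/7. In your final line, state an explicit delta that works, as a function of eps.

delta = min(7/2, (49/18)eps)

Fix eps > 0. We want delta > 0 with 0 < |s − 4| < delta ⇒ |(-4s - 3)/(s + 3) + 19/7| < eps.
Combining over a common denominator, (-4s - 3)/(s + 3) + 19/7 = [(-4s - 3)·7 − (-19)·(s + 3)] / [7·(s + 3)] = -9(s − 4) / (7(s + 3)).
So |(-4s - 3)/(s + 3) + 19/7| = 9|s − 4| / (7·|s + 3|).
Restrict delta ≤ 7/2. Then |s − 4| < 7/2 gives |s + 3| = |(s − 4) + 7| ≥ 7 − 7/2 = 7/2.
Hence |(-4s - 3)/(s + 3) + 19/7| < 9|s − 4|/(7·(7/2)) = (18/49)|s − 4|, which is < eps once |s − 4| < (49/18)eps.
Take delta = min(7/2, (49/18)eps). Then 0 < |s − 4| < delta forces both bounds, so |(-4s - 3)/(s + 3) + 19/7| < eps.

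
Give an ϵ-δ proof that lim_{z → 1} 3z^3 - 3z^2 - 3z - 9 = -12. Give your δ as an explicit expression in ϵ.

δ = min(1, ϵ/15)

Let ϵ > 0. We want δ > 0 such that 0 < |z − 1| < δ implies |(3z^3 - 3z^2 - 3z - 9) + 12| < ϵ.
(3z^3 - 3z^2 - 3z - 9) + 12 = 3z^3 - 3z^2 - 3z + 3 = (z − 1)(3z^2 - 3).
So |(3z^3 - 3z^2 - 3z - 9) + 12| = |z − 1|·|3z^2 - 3|.
Assume first that |z − 1| < 1, so |z| < 2. Then |3z^2 - 3| ≤ 3·2^2 + 3 = 15.
Hence |(3z^3 - 3z^2 - 3z - 9) + 12| ≤ 15|z − 1| < ϵ provided |z − 1| < ϵ/15.
Take δ = min(1, ϵ/15). Then 0 < |z − 1| < δ gives both |z − 1| < 1 and |z − 1| < ϵ/15, so |(3z^3 - 3z^2 - 3z - 9) + 12| < ϵ.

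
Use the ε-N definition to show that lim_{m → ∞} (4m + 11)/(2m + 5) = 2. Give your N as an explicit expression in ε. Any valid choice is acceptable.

Suppose ε > 0. For m ≥ 1, |(4m + 11)/(2m + 5) − 2| = |2|/(2(2m + 5)) = 2/(2(2m + 5)).
Since 2m + 5 ≥ 2m for m ≥ 1, this is ≤ 2/(2·2m) = (1/2)/m.
So |(4m + 11)/(2m + 5) − 2| < ε whenever m > (1/2)/ε.
Take N = (1/2)/ε. If m > N then |(4m + 11)/(2m + 5) − 2| ≤ (1/2)/m < ε.

N = (1/2)/ε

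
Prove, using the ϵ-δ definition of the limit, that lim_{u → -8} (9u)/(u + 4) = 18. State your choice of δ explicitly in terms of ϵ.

δ = min(2, (2/9)ϵ)

Suppose ϵ > 0. We want δ > 0 with 0 < |u + 8| < δ ⇒ |(9u)/(u + 4) − 18| < ϵ.
Combining over a common denominator, (9u)/(u + 4) − 18 = [(9u)·(-4) − (-72)·(u + 4)] / [(-4)·(u + 4)] = 36(u + 8) / ((-4)(u + 4)).
So |(9u)/(u + 4) − 18| = 36|u + 8| / (4·|u + 4|).
Restrict δ ≤ 2. Then |u + 8| < 2 gives |u + 4| = |(u + 8) + (-4)| ≥ 4 − 2 = 2.
Hence |(9u)/(u + 4) − 18| < 36|u + 8|/(4·2) = (9/2)|u + 8|, which is < ϵ once |u + 8| < (2/9)ϵ.
Take δ = min(2, (2/9)ϵ). Then 0 < |u + 8| < δ forces both bounds, so |(9u)/(u + 4) − 18| < ϵ.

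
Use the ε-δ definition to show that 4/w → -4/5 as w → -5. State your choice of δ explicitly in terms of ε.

δ = min(5/2, (25/8)ε)

Fix ε > 0. We seek δ > 0 such that 0 < |w + 5| < δ implies |4/w + 4/5| < ε.
|4/w + 4/5| = 4·|-5 − w|/(5·|w|) = 4|w + 5|/(5|w|).
Restrict δ ≤ 5/2. Then |w + 5| < 5/2 gives |w| > 5/2, so 5|w| > 25/2.
Then |4/w + 4/5| < 4|w + 5|/(25/2), which is < ε when |w + 5| < (25/8)ε.
Take δ = min(5/2, (25/8)ε). Then 0 < |w + 5| < δ gives both |w + 5| < 5/2 and |w + 5| < (25/8)ε, so |4/w + 4/5| < ε.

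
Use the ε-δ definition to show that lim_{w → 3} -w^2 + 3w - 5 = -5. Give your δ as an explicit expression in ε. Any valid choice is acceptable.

Fix ε > 0. We want δ > 0 such that 0 < |w − 3| < δ implies |(-w^2 + 3w - 5) + 5| < ε.
(-w^2 + 3w - 5) + 5 = -w^2 + 3w = (w − 3)(-w).
So |(-w^2 + 3w - 5) + 5| = |w − 3|·|-w|.
Require δ ≤ 2. Then |w − 3| < 2 gives |w| < 5, and by the triangle inequality |-w| ≤ 5 = 5.
Hence |(-w^2 + 3w - 5) + 5| ≤ 5|w − 3| < ε provided |w − 3| < ε/5.
Choosing δ = min(2, ε/5) ensures both conditions, hence |(-w^2 + 3w - 5) + 5| < ε.

δ = min(2, ε/5)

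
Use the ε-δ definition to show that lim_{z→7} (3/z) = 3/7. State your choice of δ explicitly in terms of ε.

δ = min(7/2, (49/6)ε)

Suppose ε > 0. We seek δ > 0 such that 0 < |z − 7| < δ implies |3/z − (3/7)| < ε.
|3/z − (3/7)| = 3·|7 − z|/(7·|z|) = 3|z − 7|/(7|z|).
Restrict δ ≤ 7/2. Then |z − 7| < 7/2 gives |z| > 7/2, so 7|z| > 49/2.
Then |3/z − (3/7)| < 3|z − 7|/(49/2), which is < ε when |z − 7| < (49/6)ε.
Take δ = min(7/2, (49/6)ε). Then 0 < |z − 7| < δ gives both |z − 7| < 7/2 and |z − 7| < (49/6)ε, so |3/z − (3/7)| < ε.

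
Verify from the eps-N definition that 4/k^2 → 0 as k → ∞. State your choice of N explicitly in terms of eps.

N = (4/eps)^{1/2}

Let eps > 0. For k ≥ 1, |4/k^2 − 0| = 4/k^2.
4/k^2 < eps ⇔ k^2 > 4/eps ⇔ k > (4/eps)^{1/2}.
Take N = (4/eps)^{1/2}. Then k > N implies 4/k^2 < eps.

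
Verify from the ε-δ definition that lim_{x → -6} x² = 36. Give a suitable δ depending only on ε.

Fix ε > 0. We seek δ > 0 with 0 < |x + 6| < δ ⇒ |x² − 36| < ε.
Factor: x² − 36 = (x + 6)(x - 6), so |x² − 36| = |x + 6|·|x - 6|.
Restrict δ ≤ 1. Then |x + 6| < 1 gives |x| < 7, so by the triangle inequality |x - 6| ≤ 7 + 6 = 13.
Hence |x² − 36| ≤ 13|x + 6|, which is < ε once |x + 6| < ε/13.
Take δ = min(1, ε/13). If 0 < |x + 6| < δ then both bounds hold and |x² − 36| ≤ 13|x + 6| < 13·(ε/13) = ε.

δ = min(1, ε/13)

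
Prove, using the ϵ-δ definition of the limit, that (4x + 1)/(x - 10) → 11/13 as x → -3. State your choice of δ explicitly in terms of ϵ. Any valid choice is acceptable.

δ = min(13/2, (169/82)ϵ)

Fix ϵ > 0. We want δ > 0 with 0 < |x + 3| < δ ⇒ |(4x + 1)/(x - 10) − (11/13)| < ϵ.
Combining over a common denominator, (4x + 1)/(x - 10) − (11/13) = [(4x + 1)·(-13) − (-11)·(x - 10)] / [(-13)·(x - 10)] = -41(x + 3) / ((-13)(x - 10)).
So |(4x + 1)/(x - 10) − (11/13)| = 41|x + 3| / (13·|x − 10|).
Require δ ≤ 13/2, so |x − 10| ≥ |-13| − |x + 3| > 13 − 13/2 = 13/2.
Hence |(4x + 1)/(x - 10) − (11/13)| < 41|x + 3|/(13·(13/2)) = (82/169)|x + 3|, which is < ϵ once |x + 3| < (169/82)ϵ.
Take δ = min(13/2, (169/82)ϵ). Then 0 < |x + 3| < δ forces both bounds, so |(4x + 1)/(x - 10) − (11/13)| < ϵ.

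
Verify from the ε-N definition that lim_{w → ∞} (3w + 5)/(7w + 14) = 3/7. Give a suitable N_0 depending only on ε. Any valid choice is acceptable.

N_0 = (1/7)/ε

Let ε > 0 be given. We seek N_0 > 0 such that w > N_0 implies |(3w + 5)/(7w + 14) − (3/7)| < ε.
(3w + 5)/(7w + 14) − (3/7) = (7(3w + 5) − 3(7w + 14)) / (7(7w + 14)) = -7/(7(7w + 14)).
For w > 0 we have 7w + 14 > 7w, so |(3w + 5)/(7w + 14) − (3/7)| = 7/(7(7w + 14)) < 7/(7·7w) = (1/7)/w.
Thus |(3w + 5)/(7w + 14) − (3/7)| < ε whenever w > (1/7)/ε.
Take N_0 = (1/7)/ε. If w > N_0 then |(3w + 5)/(7w + 14) − (3/7)| < (1/7)/w < ε.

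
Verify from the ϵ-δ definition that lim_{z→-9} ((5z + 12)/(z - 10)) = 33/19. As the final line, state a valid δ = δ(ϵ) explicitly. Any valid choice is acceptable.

Let ϵ > 0 be given. We want δ > 0 with 0 < |z + 9| < δ ⇒ |(5z + 12)/(z - 10) − (33/19)| < ϵ.
Combining over a common denominator, (5z + 12)/(z - 10) − (33/19) = [(5z + 12)·(-19) − (-33)·(z - 10)] / [(-19)·(z - 10)] = -62(z + 9) / ((-19)(z - 10)).
So |(5z + 12)/(z - 10) − (33/19)| = 62|z + 9| / (19·|z − 10|).
Require δ ≤ 19/2, so |z − 10| ≥ |-19| − |z + 9| > 19 − 19/2 = 19/2.
Hence |(5z + 12)/(z - 10) − (33/19)| < 62|z + 9|/(19·(19/2)) = (124/361)|z + 9|, which is < ϵ once |z + 9| < (361/124)ϵ.
Take δ = min(19/2, (361/124)ϵ). Then 0 < |z + 9| < δ forces both bounds, so |(5z + 12)/(z - 10) − (33/19)| < ϵ.

δ = min(19/2, (361/124)ϵ)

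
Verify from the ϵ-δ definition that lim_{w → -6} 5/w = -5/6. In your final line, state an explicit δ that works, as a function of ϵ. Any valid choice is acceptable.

δ = min(3, (18/5)ϵ)

Fix ϵ > 0. We seek δ > 0 such that 0 < |w + 6| < δ implies |5/w + 5/6| < ϵ.
|5/w + 5/6| = 5·|-6 − w|/(6·|w|) = 5|w + 6|/(6|w|).
Restrict δ ≤ 3. Then |w + 6| < 3 gives |w| > 3, so 6|w| > 18.
Then |5/w + 5/6| < 5|w + 6|/18, which is < ϵ when |w + 6| < (18/5)ϵ.
Take δ = min(3, (18/5)ϵ). Then 0 < |w + 6| < δ gives both |w + 6| < 3 and |w + 6| < (18/5)ϵ, so |5/w + 5/6| < ϵ.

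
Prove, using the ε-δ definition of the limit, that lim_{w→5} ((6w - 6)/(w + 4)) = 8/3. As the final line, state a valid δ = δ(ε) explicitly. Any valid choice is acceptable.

δ = min(9/2, (27/20)ε)

Let ε > 0. We want δ > 0 with 0 < |w − 5| < δ ⇒ |(6w - 6)/(w + 4) − (8/3)| < ε.
Combining over a common denominator, (6w - 6)/(w + 4) − (8/3) = [(6w - 6)·9 − 24·(w + 4)] / [9·(w + 4)] = 30(w − 5) / (9(w + 4)).
So |(6w - 6)/(w + 4) − (8/3)| = 30|w − 5| / (9·|w + 4|).
Require δ ≤ 9/2, so |w + 4| ≥ |9| − |w − 5| > 9 − 9/2 = 9/2.
Hence |(6w - 6)/(w + 4) − (8/3)| < 30|w − 5|/(9·(9/2)) = (20/27)|w − 5|, which is < ε once |w − 5| < (27/20)ε.
Take δ = min(9/2, (27/20)ε). Then 0 < |w − 5| < δ forces both bounds, so |(6w - 6)/(w + 4) − (8/3)| < ε.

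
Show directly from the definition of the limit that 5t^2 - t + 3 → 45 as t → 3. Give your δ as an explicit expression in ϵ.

Fix ϵ > 0. We want δ > 0 such that 0 < |t − 3| < δ implies |(5t^2 - t + 3) − 45| < ϵ.
(5t^2 - t + 3) − 45 = 5t^2 - t - 42 = (t − 3)(5t + 14).
So |(5t^2 - t + 3) − 45| = |t − 3|·|5t + 14|.
Assume first that |t − 3| < 1, so |t| < 4. Then |5t + 14| ≤ 5·4 + 14 = 34.
Hence |(5t^2 - t + 3) − 45| ≤ 34|t − 3| < ϵ provided |t − 3| < ϵ/34.
Take δ = min(1, ϵ/34). Then 0 < |t − 3| < δ gives both |t − 3| < 1 and |t − 3| < ϵ/34, so |(5t^2 - t + 3) − 45| < ϵ.

δ = min(1, ϵ/34)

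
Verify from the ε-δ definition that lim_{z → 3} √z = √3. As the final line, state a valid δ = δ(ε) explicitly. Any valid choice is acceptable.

δ = min(3, √3·ε)

Let ε > 0. We want δ > 0 such that 0 < |z − 3| < δ implies |√z − √3| < ε.
Multiplying by the conjugate, |√z − √3| = |z − 3|/(√z + √3).
Restrict δ ≤ 3 so that |z − 3| < 3 forces z > 0, and then √z + √3 > √3.
Hence |√z − √3| < |z − 3|/√3, which is < ε once |z − 3| < √3·ε.
Take δ = min(3, √3·ε). If 0 < |z − 3| < δ then z > 0 and |√z − √3| < |z − 3|/√3 < ε.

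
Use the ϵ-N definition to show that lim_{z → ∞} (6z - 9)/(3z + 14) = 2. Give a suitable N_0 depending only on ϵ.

Fix ϵ > 0. We seek N_0 > 0 such that z > N_0 implies |(6z - 9)/(3z + 14) − 2| < ϵ.
(6z - 9)/(3z + 14) − 2 = (3(6z - 9) − 6(3z + 14)) / (3(3z + 14)) = -111/(3(3z + 14)).
For z > 0 we have 3z + 14 > 3z, so |(6z - 9)/(3z + 14) − 2| = 111/(3(3z + 14)) < 111/(3·3z) = (37/3)/z.
Thus |(6z - 9)/(3z + 14) − 2| < ϵ whenever z > (37/3)/ϵ.
Take N_0 = (37/3)/ϵ. If z > N_0 then |(6z - 9)/(3z + 14) − 2| < (37/3)/z < ϵ.

N_0 = (37/3)/ϵ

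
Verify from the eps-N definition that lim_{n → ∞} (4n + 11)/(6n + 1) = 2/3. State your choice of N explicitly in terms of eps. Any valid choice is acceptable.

N = (31/18)/eps

Let eps > 0 be given. For n ≥ 1, |(4n + 11)/(6n + 1) − (2/3)| = |62|/(6(6n + 1)) = 62/(6(6n + 1)).
Since 6n + 1 ≥ 6n for n ≥ 1, this is ≤ 62/(6·6n) = (31/18)/n.
So |(4n + 11)/(6n + 1) − (2/3)| < eps whenever n > (31/18)/eps.
Take N = (31/18)/eps. If n > N then |(4n + 11)/(6n + 1) − (2/3)| ≤ (31/18)/n < eps.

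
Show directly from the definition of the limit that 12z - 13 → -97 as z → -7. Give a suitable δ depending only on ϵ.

Let ϵ > 0 be given. We need δ > 0 so that 0 < |z + 7| < δ implies |(12z - 13) + 97| < ϵ.
Since (12z - 13) + 97 = 12(z + 7), we have |(12z - 13) + 97| = 12|z + 7|.
Thus it suffices that |z + 7| < ϵ/12.
Choosing δ = ϵ/12 gives |(12z - 13) + 97| = 12|z + 7| < ϵ whenever |z + 7| < δ.

δ = ϵ/12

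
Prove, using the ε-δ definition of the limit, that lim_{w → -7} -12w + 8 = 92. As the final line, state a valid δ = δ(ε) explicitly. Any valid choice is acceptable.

δ = ε/12

Let ε > 0 be given. We need δ > 0 so that 0 < |w + 7| < δ implies |(-12w + 8) − 92| < ε.
Since (-12w + 8) − 92 = -12(w + 7), we have |(-12w + 8) − 92| = 12|w + 7|.
Thus it suffices that |w + 7| < ε/12.
Take δ = ε/12. If 0 < |w + 7| < δ then |(-12w + 8) − 92| = 12|w + 7| < 12·(ε/12) = ε.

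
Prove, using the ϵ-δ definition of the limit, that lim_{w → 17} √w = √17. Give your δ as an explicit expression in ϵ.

δ = min(17, √17·ϵ)

Let ϵ > 0. We want δ > 0 such that 0 < |w − 17| < δ implies |√w − √17| < ϵ.
Multiplying by the conjugate, |√w − √17| = |w − 17|/(√w + √17).
Restrict δ ≤ 17 so that |w − 17| < 17 forces w > 0, and then √w + √17 > √17.
Hence |√w − √17| < |w − 17|/√17, which is < ϵ once |w − 17| < √17·ϵ.
Take δ = min(17, √17·ϵ). If 0 < |w − 17| < δ then w > 0 and |√w − √17| < |w − 17|/√17 < ϵ.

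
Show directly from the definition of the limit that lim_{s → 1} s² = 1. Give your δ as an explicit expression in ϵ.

δ = min(1, ϵ/3)

Fix ϵ > 0. We seek δ > 0 with 0 < |s − 1| < δ ⇒ |s² − 1| < ϵ.
Factor: s² − 1 = (s − 1)(s + 1), so |s² − 1| = |s − 1|·|s + 1|.
Impose δ ≤ 1 so that |s| < 2; then |s + 1| ≤ 3.
Hence |s² − 1| ≤ 3|s − 1|, which is < ϵ once |s − 1| < ϵ/3.
Take δ = min(1, ϵ/3). If 0 < |s − 1| < δ then both bounds hold and |s² − 1| ≤ 3|s − 1| < 3·(ϵ/3) = ϵ.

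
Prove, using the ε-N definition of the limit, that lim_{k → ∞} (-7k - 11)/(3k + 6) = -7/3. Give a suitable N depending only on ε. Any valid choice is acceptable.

N = 1/ε

Let ε > 0 be given. For k ≥ 1, |(-7k - 11)/(3k + 6) + 7/3| = |9|/(3(3k + 6)) = 9/(3(3k + 6)).
Since 3k + 6 ≥ 3k for k ≥ 1, this is ≤ 9/(3·3k) = 1/k.
So |(-7k - 11)/(3k + 6) + 7/3| < ε whenever k > 1/ε.
Take N = 1/ε. If k > N then |(-7k - 11)/(3k + 6) + 7/3| ≤ 1/k < ε.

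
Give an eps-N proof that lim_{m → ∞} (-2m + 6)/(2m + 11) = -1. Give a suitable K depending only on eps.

K = (17/2)/eps

Suppose eps > 0. For m ≥ 1, |(-2m + 6)/(2m + 11) + 1| = |34|/(2(2m + 11)) = 34/(2(2m + 11)).
Since 2m + 11 ≥ 2m for m ≥ 1, this is ≤ 34/(2·2m) = (17/2)/m.
So |(-2m + 6)/(2m + 11) + 1| < eps whenever m > (17/2)/eps.
Take K = (17/2)/eps. If m > K then |(-2m + 6)/(2m + 11) + 1| ≤ (17/2)/m < eps.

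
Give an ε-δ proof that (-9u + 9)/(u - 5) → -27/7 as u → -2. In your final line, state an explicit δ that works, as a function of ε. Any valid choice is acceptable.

δ = min(7/2, (49/72)ε)

Let ε > 0. We want δ > 0 with 0 < |u + 2| < δ ⇒ |(-9u + 9)/(u - 5) + 27/7| < ε.
Combining over a common denominator, (-9u + 9)/(u - 5) + 27/7 = [(-9u + 9)·(-7) − 27·(u - 5)] / [(-7)·(u - 5)] = 36(u + 2) / ((-7)(u - 5)).
So |(-9u + 9)/(u - 5) + 27/7| = 36|u + 2| / (7·|u − 5|).
Require δ ≤ 7/2, so |u − 5| ≥ |-7| − |u + 2| > 7 − 7/2 = 7/2.
Hence |(-9u + 9)/(u - 5) + 27/7| < 36|u + 2|/(7·(7/2)) = (72/49)|u + 2|, which is < ε once |u + 2| < (49/72)ε.
Take δ = min(7/2, (49/72)ε). Then 0 < |u + 2| < δ forces both bounds, so |(-9u + 9)/(u - 5) + 27/7| < ε.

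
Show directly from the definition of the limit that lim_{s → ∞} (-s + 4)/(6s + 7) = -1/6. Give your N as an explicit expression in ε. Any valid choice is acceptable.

N = (31/36)/ε

Let ε > 0 be given. We seek N > 0 such that s > N implies |(-s + 4)/(6s + 7) + 1/6| < ε.
(-s + 4)/(6s + 7) + 1/6 = (6(-s + 4) − (-1)(6s + 7)) / (6(6s + 7)) = 31/(6(6s + 7)).
For s > 0 we have 6s + 7 > 6s, so |(-s + 4)/(6s + 7) + 1/6| = 31/(6(6s + 7)) < 31/(6·6s) = (31/36)/s.
Thus |(-s + 4)/(6s + 7) + 1/6| < ε whenever s > (31/36)/ε.
Take N = (31/36)/ε. If s > N then |(-s + 4)/(6s + 7) + 1/6| < (31/36)/s < ε.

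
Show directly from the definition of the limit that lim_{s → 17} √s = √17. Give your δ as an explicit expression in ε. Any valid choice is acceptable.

δ = min(17, √17·ε)

Let ε > 0 be given. We want δ > 0 such that 0 < |s − 17| < δ implies |√s − √17| < ε.
Rationalise: √s − √17 = (s − 17)/(√s + √17), so |√s − √17| = |s − 17|/(√s + √17).
Restrict δ ≤ 17 so that |s − 17| < 17 forces s > 0, and then √s + √17 > √17.
Hence |√s − √17| < |s − 17|/√17, which is < ε once |s − 17| < √17·ε.
Take δ = min(17, √17·ε). If 0 < |s − 17| < δ then s > 0 and |√s − √17| < |s − 17|/√17 < ε.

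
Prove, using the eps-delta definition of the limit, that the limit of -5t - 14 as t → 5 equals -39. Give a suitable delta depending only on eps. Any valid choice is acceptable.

Suppose eps > 0. We need delta > 0 so that 0 < |t − 5| < delta implies |(-5t - 14) + 39| < eps.
Since (-5t - 14) + 39 = -5(t − 5), we have |(-5t - 14) + 39| = 5|t − 5|.
Thus it suffices that |t − 5| < eps/5.
Take delta = eps/5. If 0 < |t − 5| < delta then |(-5t - 14) + 39| = 5|t − 5| < 5·(eps/5) = eps.

delta = eps/5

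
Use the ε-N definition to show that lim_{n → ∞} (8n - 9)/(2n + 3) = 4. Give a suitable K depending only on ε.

Let ε > 0 be given. For n ≥ 1, |(8n - 9)/(2n + 3) − 4| = |-42|/(2(2n + 3)) = 42/(2(2n + 3)).
Since 2n + 3 ≥ 2n for n ≥ 1, this is ≤ 42/(2·2n) = (21/2)/n.
So |(8n - 9)/(2n + 3) − 4| < ε whenever n > (21/2)/ε.
Take K = (21/2)/ε. If n > K then |(8n - 9)/(2n + 3) − 4| ≤ (21/2)/n < ε.

K = (21/2)/ε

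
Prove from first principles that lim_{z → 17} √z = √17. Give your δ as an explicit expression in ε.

Let ε > 0 be given. We want δ > 0 such that 0 < |z − 17| < δ implies |√z − √17| < ε.
Multiplying by the conjugate, |√z − √17| = |z − 17|/(√z + √17).
Restrict δ ≤ 17 so that |z − 17| < 17 forces z > 0, and then √z + √17 > √17.
Hence |√z − √17| < |z − 17|/√17, which is < ε once |z − 17| < √17·ε.
Take δ = min(17, √17·ε). If 0 < |z − 17| < δ then z > 0 and |√z − √17| < |z − 17|/√17 < ε.

δ = min(17, √17·ε)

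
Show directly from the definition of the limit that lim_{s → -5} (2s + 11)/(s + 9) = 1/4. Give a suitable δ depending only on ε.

δ = min(2, (8/7)ε)

Let ε > 0 be given. We want δ > 0 with 0 < |s + 5| < δ ⇒ |(2s + 11)/(s + 9) − (1/4)| < ε.
Combining over a common denominator, (2s + 11)/(s + 9) − (1/4) = [(2s + 11)·4 − 1·(s + 9)] / [4·(s + 9)] = 7(s + 5) / (4(s + 9)).
So |(2s + 11)/(s + 9) − (1/4)| = 7|s + 5| / (4·|s + 9|).
Require δ ≤ 2, so |s + 9| ≥ |4| − |s + 5| > 4 − 2 = 2.
Hence |(2s + 11)/(s + 9) − (1/4)| < 7|s + 5|/(4·2) = (7/8)|s + 5|, which is < ε once |s + 5| < (8/7)ε.
Take δ = min(2, (8/7)ε). Then 0 < |s + 5| < δ forces both bounds, so |(2s + 11)/(s + 9) − (1/4)| < ε.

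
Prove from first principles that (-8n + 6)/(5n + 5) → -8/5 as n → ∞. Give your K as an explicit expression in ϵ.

Suppose ϵ > 0. For n ≥ 1, |(-8n + 6)/(5n + 5) + 8/5| = |70|/(5(5n + 5)) = 70/(5(5n + 5)).
Since 5n + 5 ≥ 5n for n ≥ 1, this is ≤ 70/(5·5n) = (14/5)/n.
So |(-8n + 6)/(5n + 5) + 8/5| < ϵ whenever n > (14/5)/ϵ.
Take K = (14/5)/ϵ. If n > K then |(-8n + 6)/(5n + 5) + 8/5| ≤ (14/5)/n < ϵ.

K = (14/5)/ϵ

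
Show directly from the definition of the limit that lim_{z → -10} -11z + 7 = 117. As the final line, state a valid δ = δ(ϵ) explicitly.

Suppose ϵ > 0. We need δ > 0 so that 0 < |z + 10| < δ implies |(-11z + 7) − 117| < ϵ.
|(-11z + 7) − 117| = |-11z - 110| = 11|z + 10|.
Thus it suffices that |z + 10| < ϵ/11.
Choosing δ = ϵ/11 gives |(-11z + 7) − 117| = 11|z + 10| < ϵ whenever |z + 10| < δ.

δ = ϵ/11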